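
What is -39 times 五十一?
Convert 五十一 (Chinese numeral) → 5×10 + 1 = 51 (decimal)
Compute -39 × 51 = -1989
-1989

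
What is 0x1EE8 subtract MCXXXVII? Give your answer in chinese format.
Convert 0x1EE8 (hexadecimal) → 1×4096 + 14×256 + 14×16 + 8 = 7912 (decimal)
Convert MCXXXVII (Roman numeral) → 1000 + 100 + 10 + 10 + 10 + 5 + 1 + 1 = 1137 (decimal)
Compute 7912 - 1137 = 6775
Convert 6775 (decimal) → 6775 = 6×1000 + 7×100 + 7×10 + 5 → 六千七百七十五 (Chinese numeral)
六千七百七十五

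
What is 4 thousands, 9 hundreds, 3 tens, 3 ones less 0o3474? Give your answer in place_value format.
Convert 4 thousands, 9 hundreds, 3 tens, 3 ones (place-value notation) → 4×1000 + 9×100 + 3×10 + 3 = 4933 (decimal)
Convert 0o3474 (octal) → 3×512 + 4×64 + 7×8 + 4 = 1852 (decimal)
Compute 4933 - 1852 = 3081
Convert 3081 (decimal) → 3081 = 3×1000 + 8×10 + 1 → 3 thousands, 8 tens, 1 one (place-value notation)
3 thousands, 8 tens, 1 one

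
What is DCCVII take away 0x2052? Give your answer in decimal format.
Convert DCCVII (Roman numeral) → 500 + 100 + 100 + 5 + 1 + 1 = 707 (decimal)
Convert 0x2052 (hexadecimal) → 2×4096 + 5×16 + 2 = 8274 (decimal)
Compute 707 - 8274 = -7567
-7567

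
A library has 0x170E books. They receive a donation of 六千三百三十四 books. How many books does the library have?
Convert 0x170E (hexadecimal) → 1×4096 + 7×256 + 14 = 5902 (decimal)
Convert 六千三百三十四 (Chinese numeral) → 6×1000 + 3×100 + 3×10 + 4 = 6334 (decimal)
Compute 5902 + 6334 = 12236
12236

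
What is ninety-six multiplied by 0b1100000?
Convert ninety-six (English words) → 96 (decimal)
Convert 0b1100000 (binary) → 64 + 32 = 96 (decimal)
Compute 96 × 96 = 9216
9216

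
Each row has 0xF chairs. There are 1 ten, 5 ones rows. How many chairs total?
Convert 0xF (hexadecimal) → 15 (decimal)
Convert 1 ten, 5 ones (place-value notation) → 1×10 + 5 = 15 (decimal)
Compute 15 × 15 = 225
225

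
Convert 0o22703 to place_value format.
Convert 0o22703 (octal) → 2×4096 + 2×512 + 7×64 + 3 = 9667 (decimal)
Convert 9667 (decimal) → 9667 = 9×1000 + 6×100 + 6×10 + 7 → 9 thousands, 6 hundreds, 6 tens, 7 ones (place-value notation)
9 thousands, 6 hundreds, 6 tens, 7 ones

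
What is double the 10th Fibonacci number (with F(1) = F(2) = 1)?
The 10th Fibonacci number (with F(1) = F(2) = 1): 1, 1, 2, 3, 5, 8, 13, 21, 34, 55 → 55
Compute 55 × 2 = 110
110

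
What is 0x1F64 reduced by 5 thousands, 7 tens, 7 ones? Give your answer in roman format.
Convert 0x1F64 (hexadecimal) → 1×4096 + 15×256 + 6×16 + 4 = 8036 (decimal)
Convert 5 thousands, 7 tens, 7 ones (place-value notation) → 5×1000 + 7×10 + 7 = 5077 (decimal)
Compute 8036 - 5077 = 2959
Convert 2959 (decimal) → 2959 = 1000 + 1000 + 900 + 50 + 9 → MMCMLIX (Roman numeral)
MMCMLIX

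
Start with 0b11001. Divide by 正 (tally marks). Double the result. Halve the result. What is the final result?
Convert 0b11001 (binary) → 16 + 8 + 1 = 25 (decimal)
Start: 25
Convert 正 (tally marks) → 5 (decimal)
25 ÷ 5 = 5
5 × 2 = 10
10 ÷ 2 = 5
5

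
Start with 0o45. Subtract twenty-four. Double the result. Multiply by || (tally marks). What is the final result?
Convert 0o45 (octal) → 4×8 + 5 = 37 (decimal)
Start: 37
Convert twenty-four (English words) → 24 (decimal)
37 - 24 = 13
13 × 2 = 26
Convert || (tally marks) → 2 (decimal)
26 × 2 = 52
52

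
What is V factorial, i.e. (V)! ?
Convert V (Roman numeral) → 5 (decimal)
Compute 5! = 120
120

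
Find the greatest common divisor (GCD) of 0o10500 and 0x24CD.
Convert 0o10500 (octal) → 1×4096 + 5×64 = 4416 (decimal)
Convert 0x24CD (hexadecimal) → 2×4096 + 4×256 + 12×16 + 13 = 9421 (decimal)
Compute gcd(4416, 9421) = 1
1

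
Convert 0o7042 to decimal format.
Convert 0o7042 (octal) → 7×512 + 4×8 + 2 = 3618 (decimal)
3618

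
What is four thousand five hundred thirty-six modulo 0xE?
Convert four thousand five hundred thirty-six (English words) → 4×1000 + 5×100 + 36 = 4536 (decimal)
Convert 0xE (hexadecimal) → 14 (decimal)
Compute 4536 mod 14 = 0
0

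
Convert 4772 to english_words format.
Convert 4772 (decimal) → 4772 = 4×1000 + 7×100 + 72 → four thousand seven hundred seventy-two (English words)
four thousand seven hundred seventy-two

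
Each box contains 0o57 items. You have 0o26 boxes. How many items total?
Convert 0o57 (octal) → 5×8 + 7 = 47 (decimal)
Convert 0o26 (octal) → 2×8 + 6 = 22 (decimal)
Compute 47 × 22 = 1034
1034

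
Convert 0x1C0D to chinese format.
Convert 0x1C0D (hexadecimal) → 1×4096 + 12×256 + 13 = 7181 (decimal)
Convert 7181 (decimal) → 7181 = 7×1000 + 1×100 + 8×10 + 1 → 七千一百八十一 (Chinese numeral)
七千一百八十一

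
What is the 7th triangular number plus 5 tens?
The 7th triangular number = 7×8/2 = 28
Convert 5 tens (place-value notation) → 5×10 = 50 (decimal)
Compute 28 + 50 = 78
78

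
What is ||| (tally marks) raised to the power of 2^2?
Convert ||| (tally marks) → 3 (decimal)
Convert 2^2 (power) → 4 (decimal)
Compute 3 ^ 4 = 81
81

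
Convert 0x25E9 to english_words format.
Convert 0x25E9 (hexadecimal) → 2×4096 + 5×256 + 14×16 + 9 = 9705 (decimal)
Convert 9705 (decimal) → 9705 = 9×1000 + 7×100 + 5 → nine thousand seven hundred five (English words)
nine thousand seven hundred five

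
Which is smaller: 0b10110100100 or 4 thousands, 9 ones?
Convert 0b10110100100 (binary) → 1024 + 256 + 128 + 32 + 4 = 1444 (decimal)
Convert 4 thousands, 9 ones (place-value notation) → 4×1000 + 9 = 4009 (decimal)
Compare 1444 vs 4009: smaller = 1444
1444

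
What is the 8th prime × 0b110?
Convert the 8th prime (prime index) → 19 (decimal)
Convert 0b110 (binary) → 4 + 2 = 6 (decimal)
Compute 19 × 6 = 114
114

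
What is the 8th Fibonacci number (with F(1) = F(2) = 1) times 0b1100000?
Convert the 8th Fibonacci number (with F(1) = F(2) = 1) (Fibonacci index) → 1, 1, 2, 3, 5, 8, 13, 21 → 21 (decimal)
Convert 0b1100000 (binary) → 64 + 32 = 96 (decimal)
Compute 21 × 96 = 2016
2016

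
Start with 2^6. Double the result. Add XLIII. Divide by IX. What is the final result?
Convert 2^6 (power) → 64 (decimal)
Start: 64
64 × 2 = 128
Convert XLIII (Roman numeral) → 40 + 1 + 1 + 1 = 43 (decimal)
128 + 43 = 171
Convert IX (Roman numeral) → 9 (decimal)
171 ÷ 9 = 19
19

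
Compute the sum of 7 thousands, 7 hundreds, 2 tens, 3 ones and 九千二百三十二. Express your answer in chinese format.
Convert 7 thousands, 7 hundreds, 2 tens, 3 ones (place-value notation) → 7×1000 + 7×100 + 2×10 + 3 = 7723 (decimal)
Convert 九千二百三十二 (Chinese numeral) → 9×1000 + 2×100 + 3×10 + 2 = 9232 (decimal)
Compute 7723 + 9232 = 16955
Convert 16955 (decimal) → 16955 = 1×10000 + 6×1000 + 9×100 + 5×10 + 5 → 一万六千九百五十五 (Chinese numeral)
一万六千九百五十五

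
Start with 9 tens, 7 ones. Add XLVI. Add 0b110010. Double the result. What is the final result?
Convert 9 tens, 7 ones (place-value notation) → 9×10 + 7 = 97 (decimal)
Start: 97
Convert XLVI (Roman numeral) → 40 + 5 + 1 = 46 (decimal)
97 + 46 = 143
Convert 0b110010 (binary) → 32 + 16 + 2 = 50 (decimal)
143 + 50 = 193
193 × 2 = 386
386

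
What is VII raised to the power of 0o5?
Convert VII (Roman numeral) → 5 + 1 + 1 = 7 (decimal)
Convert 0o5 (octal) → 5 (decimal)
Compute 7 ^ 5 = 16807
16807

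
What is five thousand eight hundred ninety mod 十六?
Convert five thousand eight hundred ninety (English words) → 5×1000 + 8×100 + 90 = 5890 (decimal)
Convert 十六 (Chinese numeral) → 1×10 + 6 = 16 (decimal)
Compute 5890 mod 16 = 2
2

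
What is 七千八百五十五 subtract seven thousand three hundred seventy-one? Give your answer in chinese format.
Convert 七千八百五十五 (Chinese numeral) → 7×1000 + 8×100 + 5×10 + 5 = 7855 (decimal)
Convert seven thousand three hundred seventy-one (English words) → 7×1000 + 3×100 + 71 = 7371 (decimal)
Compute 7855 - 7371 = 484
Convert 484 (decimal) → 484 = 4×100 + 8×10 + 4 → 四百八十四 (Chinese numeral)
四百八十四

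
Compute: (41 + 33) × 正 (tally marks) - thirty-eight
Convert 正 (tally marks) → 5 (decimal)
Convert thirty-eight (English words) → 38 (decimal)
Expression in decimal: (41 + 33) × 5 - 38
Parentheses first: 41 + 33 = 74
Multiply: 74 × 5 = 370
Subtract: 370 - 38 = 332
332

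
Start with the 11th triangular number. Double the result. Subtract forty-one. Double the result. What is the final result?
Convert the 11th triangular number (triangular index) → 11×12/2 = 66 (decimal)
Start: 66
66 × 2 = 132
Convert forty-one (English words) → 41 (decimal)
132 - 41 = 91
91 × 2 = 182
182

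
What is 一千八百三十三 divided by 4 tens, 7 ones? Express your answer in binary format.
Convert 一千八百三十三 (Chinese numeral) → 1×1000 + 8×100 + 3×10 + 3 = 1833 (decimal)
Convert 4 tens, 7 ones (place-value notation) → 4×10 + 7 = 47 (decimal)
Compute 1833 ÷ 47 = 39
Convert 39 (decimal) → 39 = 32 + 4 + 2 + 1 → 0b100111 (binary)
0b100111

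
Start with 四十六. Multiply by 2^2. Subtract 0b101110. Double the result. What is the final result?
Convert 四十六 (Chinese numeral) → 4×10 + 6 = 46 (decimal)
Start: 46
Convert 2^2 (power) → 4 (decimal)
46 × 4 = 184
Convert 0b101110 (binary) → 32 + 8 + 4 + 2 = 46 (decimal)
184 - 46 = 138
138 × 2 = 276
276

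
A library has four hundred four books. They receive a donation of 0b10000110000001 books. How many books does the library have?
Convert four hundred four (English words) → 4×100 + 4 = 404 (decimal)
Convert 0b10000110000001 (binary) → 8192 + 256 + 128 + 1 = 8577 (decimal)
Compute 404 + 8577 = 8981
8981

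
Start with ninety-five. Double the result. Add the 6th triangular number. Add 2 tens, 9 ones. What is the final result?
Convert ninety-five (English words) → 95 (decimal)
Start: 95
95 × 2 = 190
Convert the 6th triangular number (triangular index) → 6×7/2 = 21 (decimal)
190 + 21 = 211
Convert 2 tens, 9 ones (place-value notation) → 2×10 + 9 = 29 (decimal)
211 + 29 = 240
240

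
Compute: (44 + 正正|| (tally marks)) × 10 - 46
Convert 正正|| (tally marks) → 5 + 5 + 2 = 12 (decimal)
Expression in decimal: (44 + 12) × 10 - 46
Parentheses first: 44 + 12 = 56
Multiply: 56 × 10 = 560
Subtract: 560 - 46 = 514
514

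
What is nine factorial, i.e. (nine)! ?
Convert nine (English words) → 9 (decimal)
Compute 9! = 362880
362880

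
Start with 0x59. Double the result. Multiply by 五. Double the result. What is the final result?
Convert 0x59 (hexadecimal) → 5×16 + 9 = 89 (decimal)
Start: 89
89 × 2 = 178
Convert 五 (Chinese numeral) → 5 (decimal)
178 × 5 = 890
890 × 2 = 1780
1780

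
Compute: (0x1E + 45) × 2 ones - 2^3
Convert 0x1E (hexadecimal) → 1×16 + 14 = 30 (decimal)
Convert 2 ones (place-value notation) → 2 (decimal)
Convert 2^3 (power) → 8 (decimal)
Expression in decimal: (30 + 45) × 2 - 8
Parentheses first: 30 + 45 = 75
Multiply: 75 × 2 = 150
Subtract: 150 - 8 = 142
142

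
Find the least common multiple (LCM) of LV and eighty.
Convert LV (Roman numeral) → 50 + 5 = 55 (decimal)
Convert eighty (English words) → 80 (decimal)
Compute lcm(55, 80) = 880
880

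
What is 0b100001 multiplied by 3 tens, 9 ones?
Convert 0b100001 (binary) → 32 + 1 = 33 (decimal)
Convert 3 tens, 9 ones (place-value notation) → 3×10 + 9 = 39 (decimal)
Compute 33 × 39 = 1287
1287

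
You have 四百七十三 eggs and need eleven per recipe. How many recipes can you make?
Convert 四百七十三 (Chinese numeral) → 4×100 + 7×10 + 3 = 473 (decimal)
Convert eleven (English words) → 11 (decimal)
Compute 473 ÷ 11 = 43
43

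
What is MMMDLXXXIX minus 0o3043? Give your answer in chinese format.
Convert MMMDLXXXIX (Roman numeral) → 1000 + 1000 + 1000 + 500 + 50 + 10 + 10 + 10 + 9 = 3589 (decimal)
Convert 0o3043 (octal) → 3×512 + 4×8 + 3 = 1571 (decimal)
Compute 3589 - 1571 = 2018
Convert 2018 (decimal) → 2018 = 2×1000 + 1×10 + 8 → 二千零一十八 (Chinese numeral)
二千零一十八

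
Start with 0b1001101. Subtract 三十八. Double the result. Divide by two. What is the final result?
Convert 0b1001101 (binary) → 64 + 8 + 4 + 1 = 77 (decimal)
Start: 77
Convert 三十八 (Chinese numeral) → 3×10 + 8 = 38 (decimal)
77 - 38 = 39
39 × 2 = 78
Convert two (English words) → 2 (decimal)
78 ÷ 2 = 39
39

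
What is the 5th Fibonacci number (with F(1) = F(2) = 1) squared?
The 5th Fibonacci number (with F(1) = F(2) = 1): 1, 1, 2, 3, 5 → 5
Compute 5² = 5 × 5 = 25
25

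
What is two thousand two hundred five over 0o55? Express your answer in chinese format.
Convert two thousand two hundred five (English words) → 2×1000 + 2×100 + 5 = 2205 (decimal)
Convert 0o55 (octal) → 5×8 + 5 = 45 (decimal)
Compute 2205 ÷ 45 = 49
Convert 49 (decimal) → 49 = 4×10 + 9 → 四十九 (Chinese numeral)
四十九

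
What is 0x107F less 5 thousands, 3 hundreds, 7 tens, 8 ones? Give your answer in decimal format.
Convert 0x107F (hexadecimal) → 1×4096 + 7×16 + 15 = 4223 (decimal)
Convert 5 thousands, 3 hundreds, 7 tens, 8 ones (place-value notation) → 5×1000 + 3×100 + 7×10 + 8 = 5378 (decimal)
Compute 4223 - 5378 = -1155
-1155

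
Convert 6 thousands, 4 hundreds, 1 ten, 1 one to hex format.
Convert 6 thousands, 4 hundreds, 1 ten, 1 one (place-value notation) → 6×1000 + 4×100 + 1×10 + 1 = 6411 (decimal)
Convert 6411 (decimal) → 6411 = 1×4096 + 9×256 + 11 → 0x190B (hexadecimal)
0x190B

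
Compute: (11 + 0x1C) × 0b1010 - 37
Convert 0x1C (hexadecimal) → 1×16 + 12 = 28 (decimal)
Convert 0b1010 (binary) → 8 + 2 = 10 (decimal)
Expression in decimal: (11 + 28) × 10 - 37
Parentheses first: 11 + 28 = 39
Multiply: 39 × 10 = 390
Subtract: 390 - 37 = 353
353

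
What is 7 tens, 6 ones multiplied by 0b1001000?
Convert 7 tens, 6 ones (place-value notation) → 7×10 + 6 = 76 (decimal)
Convert 0b1001000 (binary) → 64 + 8 = 72 (decimal)
Compute 76 × 72 = 5472
5472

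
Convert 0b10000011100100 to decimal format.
Convert 0b10000011100100 (binary) → 8192 + 128 + 64 + 32 + 4 = 8420 (decimal)
8420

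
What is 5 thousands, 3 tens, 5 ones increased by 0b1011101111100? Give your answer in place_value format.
Convert 5 thousands, 3 tens, 5 ones (place-value notation) → 5×1000 + 3×10 + 5 = 5035 (decimal)
Convert 0b1011101111100 (binary) → 4096 + 1024 + 512 + 256 + 64 + 32 + 16 + 8 + 4 = 6012 (decimal)
Compute 5035 + 6012 = 11047
Convert 11047 (decimal) → 11047 = 11×1000 + 4×10 + 7 → 11 thousands, 4 tens, 7 ones (place-value notation)
11 thousands, 4 tens, 7 ones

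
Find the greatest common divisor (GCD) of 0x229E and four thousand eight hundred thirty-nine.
Convert 0x229E (hexadecimal) → 2×4096 + 2×256 + 9×16 + 14 = 8862 (decimal)
Convert four thousand eight hundred thirty-nine (English words) → 4×1000 + 8×100 + 39 = 4839 (decimal)
Compute gcd(8862, 4839) = 3
3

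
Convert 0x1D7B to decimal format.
Convert 0x1D7B (hexadecimal) → 1×4096 + 13×256 + 7×16 + 11 = 7547 (decimal)
7547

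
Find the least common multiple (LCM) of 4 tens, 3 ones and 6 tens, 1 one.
Convert 4 tens, 3 ones (place-value notation) → 4×10 + 3 = 43 (decimal)
Convert 6 tens, 1 one (place-value notation) → 6×10 + 1 = 61 (decimal)
Compute lcm(43, 61) = 2623
2623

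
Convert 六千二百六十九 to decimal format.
Convert 六千二百六十九 (Chinese numeral) → 6×1000 + 2×100 + 6×10 + 9 = 6269 (decimal)
6269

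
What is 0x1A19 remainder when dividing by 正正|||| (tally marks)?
Convert 0x1A19 (hexadecimal) → 1×4096 + 10×256 + 1×16 + 9 = 6681 (decimal)
Convert 正正|||| (tally marks) → 5 + 5 + 4 = 14 (decimal)
Compute 6681 mod 14 = 3
3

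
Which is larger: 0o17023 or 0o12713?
Convert 0o17023 (octal) → 1×4096 + 7×512 + 2×8 + 3 = 7699 (decimal)
Convert 0o12713 (octal) → 1×4096 + 2×512 + 7×64 + 1×8 + 3 = 5579 (decimal)
Compare 7699 vs 5579: larger = 7699
7699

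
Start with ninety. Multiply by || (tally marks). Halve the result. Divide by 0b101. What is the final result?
Convert ninety (English words) → 90 (decimal)
Start: 90
Convert || (tally marks) → 2 (decimal)
90 × 2 = 180
180 ÷ 2 = 90
Convert 0b101 (binary) → 4 + 1 = 5 (decimal)
90 ÷ 5 = 18
18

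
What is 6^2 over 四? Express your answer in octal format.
Convert 6^2 (power) → 36 (decimal)
Convert 四 (Chinese numeral) → 4 (decimal)
Compute 36 ÷ 4 = 9
Convert 9 (decimal) → 9 = 1×8 + 1 → 0o11 (octal)
0o11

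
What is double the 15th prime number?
The 15th prime number = 47
Compute 47 × 2 = 94
94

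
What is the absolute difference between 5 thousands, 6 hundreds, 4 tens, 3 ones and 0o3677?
Convert 5 thousands, 6 hundreds, 4 tens, 3 ones (place-value notation) → 5×1000 + 6×100 + 4×10 + 3 = 5643 (decimal)
Convert 0o3677 (octal) → 3×512 + 6×64 + 7×8 + 7 = 1983 (decimal)
Compute |5643 - 1983| = 3660
3660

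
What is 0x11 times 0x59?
Convert 0x11 (hexadecimal) → 1×16 + 1 = 17 (decimal)
Convert 0x59 (hexadecimal) → 5×16 + 9 = 89 (decimal)
Compute 17 × 89 = 1513
1513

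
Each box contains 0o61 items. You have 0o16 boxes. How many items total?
Convert 0o61 (octal) → 6×8 + 1 = 49 (decimal)
Convert 0o16 (octal) → 1×8 + 6 = 14 (decimal)
Compute 49 × 14 = 686
686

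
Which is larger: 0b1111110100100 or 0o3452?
Convert 0b1111110100100 (binary) → 4096 + 2048 + 1024 + 512 + 256 + 128 + 32 + 4 = 8100 (decimal)
Convert 0o3452 (octal) → 3×512 + 4×64 + 5×8 + 2 = 1834 (decimal)
Compare 8100 vs 1834: larger = 8100
8100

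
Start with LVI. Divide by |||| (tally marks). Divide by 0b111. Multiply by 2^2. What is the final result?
Convert LVI (Roman numeral) → 50 + 5 + 1 = 56 (decimal)
Start: 56
Convert |||| (tally marks) → 4 (decimal)
56 ÷ 4 = 14
Convert 0b111 (binary) → 4 + 2 + 1 = 7 (decimal)
14 ÷ 7 = 2
Convert 2^2 (power) → 4 (decimal)
2 × 4 = 8
8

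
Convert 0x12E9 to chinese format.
Convert 0x12E9 (hexadecimal) → 1×4096 + 2×256 + 14×16 + 9 = 4841 (decimal)
Convert 4841 (decimal) → 4841 = 4×1000 + 8×100 + 4×10 + 1 → 四千八百四十一 (Chinese numeral)
四千八百四十一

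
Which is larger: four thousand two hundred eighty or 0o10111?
Convert four thousand two hundred eighty (English words) → 4×1000 + 2×100 + 80 = 4280 (decimal)
Convert 0o10111 (octal) → 1×4096 + 1×64 + 1×8 + 1 = 4169 (decimal)
Compare 4280 vs 4169: larger = 4280
4280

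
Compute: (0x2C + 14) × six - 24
Convert 0x2C (hexadecimal) → 2×16 + 12 = 44 (decimal)
Convert six (English words) → 6 (decimal)
Expression in decimal: (44 + 14) × 6 - 24
Parentheses first: 44 + 14 = 58
Multiply: 58 × 6 = 348
Subtract: 348 - 24 = 324
324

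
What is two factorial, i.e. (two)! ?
Convert two (English words) → 2 (decimal)
Compute 2! = 2
2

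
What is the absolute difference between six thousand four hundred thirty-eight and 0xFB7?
Convert six thousand four hundred thirty-eight (English words) → 6×1000 + 4×100 + 38 = 6438 (decimal)
Convert 0xFB7 (hexadecimal) → 15×256 + 11×16 + 7 = 4023 (decimal)
Compute |6438 - 4023| = 2415
2415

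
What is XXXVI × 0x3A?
Convert XXXVI (Roman numeral) → 10 + 10 + 10 + 5 + 1 = 36 (decimal)
Convert 0x3A (hexadecimal) → 3×16 + 10 = 58 (decimal)
Compute 36 × 58 = 2088
2088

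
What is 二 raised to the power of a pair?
Convert 二 (Chinese numeral) → 2 (decimal)
Convert a pair (colloquial) → 2 (decimal)
Compute 2 ^ 2 = 4
4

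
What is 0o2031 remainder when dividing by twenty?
Convert 0o2031 (octal) → 2×512 + 3×8 + 1 = 1049 (decimal)
Convert twenty (English words) → 20 (decimal)
Compute 1049 mod 20 = 9
9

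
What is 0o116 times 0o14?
Convert 0o116 (octal) → 1×64 + 1×8 + 6 = 78 (decimal)
Convert 0o14 (octal) → 1×8 + 4 = 12 (decimal)
Compute 78 × 12 = 936
936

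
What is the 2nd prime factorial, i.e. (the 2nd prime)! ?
Convert the 2nd prime (prime index) → 3 (decimal)
Compute 3! = 6
6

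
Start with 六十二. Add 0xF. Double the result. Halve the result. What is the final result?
Convert 六十二 (Chinese numeral) → 6×10 + 2 = 62 (decimal)
Start: 62
Convert 0xF (hexadecimal) → 15 (decimal)
62 + 15 = 77
77 × 2 = 154
154 ÷ 2 = 77
77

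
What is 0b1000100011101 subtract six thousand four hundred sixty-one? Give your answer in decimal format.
Convert 0b1000100011101 (binary) → 4096 + 256 + 16 + 8 + 4 + 1 = 4381 (decimal)
Convert six thousand four hundred sixty-one (English words) → 6×1000 + 4×100 + 61 = 6461 (decimal)
Compute 4381 - 6461 = -2080
-2080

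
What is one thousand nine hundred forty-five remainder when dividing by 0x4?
Convert one thousand nine hundred forty-five (English words) → 1×1000 + 9×100 + 45 = 1945 (decimal)
Convert 0x4 (hexadecimal) → 4 (decimal)
Compute 1945 mod 4 = 1
1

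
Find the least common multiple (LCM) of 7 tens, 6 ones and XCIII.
Convert 7 tens, 6 ones (place-value notation) → 7×10 + 6 = 76 (decimal)
Convert XCIII (Roman numeral) → 90 + 1 + 1 + 1 = 93 (decimal)
Compute lcm(76, 93) = 7068
7068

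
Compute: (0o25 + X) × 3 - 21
Convert 0o25 (octal) → 2×8 + 5 = 21 (decimal)
Convert X (Roman numeral) → 10 (decimal)
Expression in decimal: (21 + 10) × 3 - 21
Parentheses first: 21 + 10 = 31
Multiply: 31 × 3 = 93
Subtract: 93 - 21 = 72
72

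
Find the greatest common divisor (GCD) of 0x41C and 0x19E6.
Convert 0x41C (hexadecimal) → 4×256 + 1×16 + 12 = 1052 (decimal)
Convert 0x19E6 (hexadecimal) → 1×4096 + 9×256 + 14×16 + 6 = 6630 (decimal)
Compute gcd(1052, 6630) = 2
2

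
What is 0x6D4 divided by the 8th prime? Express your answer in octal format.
Convert 0x6D4 (hexadecimal) → 6×256 + 13×16 + 4 = 1748 (decimal)
Convert the 8th prime (prime index) → 19 (decimal)
Compute 1748 ÷ 19 = 92
Convert 92 (decimal) → 92 = 1×64 + 3×8 + 4 → 0o134 (octal)
0o134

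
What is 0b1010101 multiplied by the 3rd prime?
Convert 0b1010101 (binary) → 64 + 16 + 4 + 1 = 85 (decimal)
Convert the 3rd prime (prime index) → 5 (decimal)
Compute 85 × 5 = 425
425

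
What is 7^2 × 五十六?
Convert 7^2 (power) → 49 (decimal)
Convert 五十六 (Chinese numeral) → 5×10 + 6 = 56 (decimal)
Compute 49 × 56 = 2744
2744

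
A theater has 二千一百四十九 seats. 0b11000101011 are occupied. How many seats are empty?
Convert 二千一百四十九 (Chinese numeral) → 2×1000 + 1×100 + 4×10 + 9 = 2149 (decimal)
Convert 0b11000101011 (binary) → 1024 + 512 + 32 + 8 + 2 + 1 = 1579 (decimal)
Compute 2149 - 1579 = 570
570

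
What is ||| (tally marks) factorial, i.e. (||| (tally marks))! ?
Convert ||| (tally marks) → 3 (decimal)
Compute 3! = 6
6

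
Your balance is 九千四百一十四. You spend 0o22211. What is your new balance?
Convert 九千四百一十四 (Chinese numeral) → 9×1000 + 4×100 + 1×10 + 4 = 9414 (decimal)
Convert 0o22211 (octal) → 2×4096 + 2×512 + 2×64 + 1×8 + 1 = 9353 (decimal)
Compute 9414 - 9353 = 61
61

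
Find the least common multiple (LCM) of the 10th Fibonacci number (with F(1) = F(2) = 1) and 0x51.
Convert the 10th Fibonacci number (with F(1) = F(2) = 1) (Fibonacci index) → 1, 1, 2, 3, 5, 8, 13, 21, 34, 55 → 55 (decimal)
Convert 0x51 (hexadecimal) → 5×16 + 1 = 81 (decimal)
Compute lcm(55, 81) = 4455
4455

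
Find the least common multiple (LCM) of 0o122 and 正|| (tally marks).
Convert 0o122 (octal) → 1×64 + 2×8 + 2 = 82 (decimal)
Convert 正|| (tally marks) → 5 + 2 = 7 (decimal)
Compute lcm(82, 7) = 574
574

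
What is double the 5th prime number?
The 5th prime number = 11
Compute 11 × 2 = 22
22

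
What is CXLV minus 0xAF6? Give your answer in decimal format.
Convert CXLV (Roman numeral) → 100 + 40 + 5 = 145 (decimal)
Convert 0xAF6 (hexadecimal) → 10×256 + 15×16 + 6 = 2806 (decimal)
Compute 145 - 2806 = -2661
-2661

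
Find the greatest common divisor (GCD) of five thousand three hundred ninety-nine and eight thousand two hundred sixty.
Convert five thousand three hundred ninety-nine (English words) → 5×1000 + 3×100 + 99 = 5399 (decimal)
Convert eight thousand two hundred sixty (English words) → 8×1000 + 2×100 + 60 = 8260 (decimal)
Compute gcd(5399, 8260) = 1
1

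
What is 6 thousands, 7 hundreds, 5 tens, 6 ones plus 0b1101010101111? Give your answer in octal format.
Convert 6 thousands, 7 hundreds, 5 tens, 6 ones (place-value notation) → 6×1000 + 7×100 + 5×10 + 6 = 6756 (decimal)
Convert 0b1101010101111 (binary) → 4096 + 2048 + 512 + 128 + 32 + 8 + 4 + 2 + 1 = 6831 (decimal)
Compute 6756 + 6831 = 13587
Convert 13587 (decimal) → 13587 = 3×4096 + 2×512 + 4×64 + 2×8 + 3 → 0o32423 (octal)
0o32423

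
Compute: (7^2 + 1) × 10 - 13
Convert 7^2 (power) → 49 (decimal)
Expression in decimal: (49 + 1) × 10 - 13
Parentheses first: 49 + 1 = 50
Multiply: 50 × 10 = 500
Subtract: 500 - 13 = 487
487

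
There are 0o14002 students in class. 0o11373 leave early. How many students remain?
Convert 0o14002 (octal) → 1×4096 + 4×512 + 2 = 6146 (decimal)
Convert 0o11373 (octal) → 1×4096 + 1×512 + 3×64 + 7×8 + 3 = 4859 (decimal)
Compute 6146 - 4859 = 1287
1287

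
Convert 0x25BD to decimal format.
Convert 0x25BD (hexadecimal) → 2×4096 + 5×256 + 11×16 + 13 = 9661 (decimal)
9661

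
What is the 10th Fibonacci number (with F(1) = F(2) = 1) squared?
The 10th Fibonacci number (with F(1) = F(2) = 1): 1, 1, 2, 3, 5, 8, 13, 21, 34, 55 → 55
Compute 55² = 55 × 55 = 3025
3025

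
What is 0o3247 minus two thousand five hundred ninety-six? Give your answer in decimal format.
Convert 0o3247 (octal) → 3×512 + 2×64 + 4×8 + 7 = 1703 (decimal)
Convert two thousand five hundred ninety-six (English words) → 2×1000 + 5×100 + 96 = 2596 (decimal)
Compute 1703 - 2596 = -893
-893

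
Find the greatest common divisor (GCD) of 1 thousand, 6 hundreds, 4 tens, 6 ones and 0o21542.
Convert 1 thousand, 6 hundreds, 4 tens, 6 ones (place-value notation) → 1×1000 + 6×100 + 4×10 + 6 = 1646 (decimal)
Convert 0o21542 (octal) → 2×4096 + 1×512 + 5×64 + 4×8 + 2 = 9058 (decimal)
Compute gcd(1646, 9058) = 2
2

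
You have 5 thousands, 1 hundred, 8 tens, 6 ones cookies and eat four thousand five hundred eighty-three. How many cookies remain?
Convert 5 thousands, 1 hundred, 8 tens, 6 ones (place-value notation) → 5×1000 + 1×100 + 8×10 + 6 = 5186 (decimal)
Convert four thousand five hundred eighty-three (English words) → 4×1000 + 5×100 + 83 = 4583 (decimal)
Compute 5186 - 4583 = 603
603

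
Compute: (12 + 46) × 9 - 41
Parentheses first: 12 + 46 = 58
Multiply: 58 × 9 = 522
Subtract: 522 - 41 = 481
481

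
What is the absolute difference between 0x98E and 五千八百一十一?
Convert 0x98E (hexadecimal) → 9×256 + 8×16 + 14 = 2446 (decimal)
Convert 五千八百一十一 (Chinese numeral) → 5×1000 + 8×100 + 1×10 + 1 = 5811 (decimal)
Compute |2446 - 5811| = 3365
3365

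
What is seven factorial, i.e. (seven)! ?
Convert seven (English words) → 7 (decimal)
Compute 7! = 5040
5040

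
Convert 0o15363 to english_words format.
Convert 0o15363 (octal) → 1×4096 + 5×512 + 3×64 + 6×8 + 3 = 6899 (decimal)
Convert 6899 (decimal) → 6899 = 6×1000 + 8×100 + 99 → six thousand eight hundred ninety-nine (English words)
six thousand eight hundred ninety-nine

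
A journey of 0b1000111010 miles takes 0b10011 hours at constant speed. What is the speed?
Convert 0b1000111010 (binary) → 512 + 32 + 16 + 8 + 2 = 570 (decimal)
Convert 0b10011 (binary) → 16 + 2 + 1 = 19 (decimal)
Compute 570 ÷ 19 = 30
30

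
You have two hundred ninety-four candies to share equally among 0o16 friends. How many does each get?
Convert two hundred ninety-four (English words) → 2×100 + 94 = 294 (decimal)
Convert 0o16 (octal) → 1×8 + 6 = 14 (decimal)
Compute 294 ÷ 14 = 21
21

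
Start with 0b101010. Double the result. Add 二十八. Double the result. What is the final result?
Convert 0b101010 (binary) → 32 + 8 + 2 = 42 (decimal)
Start: 42
42 × 2 = 84
Convert 二十八 (Chinese numeral) → 2×10 + 8 = 28 (decimal)
84 + 28 = 112
112 × 2 = 224
224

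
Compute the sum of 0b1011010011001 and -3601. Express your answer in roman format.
Convert 0b1011010011001 (binary) → 4096 + 1024 + 512 + 128 + 16 + 8 + 1 = 5785 (decimal)
Compute 5785 + -3601 = 2184
Convert 2184 (decimal) → 2184 = 1000 + 1000 + 100 + 50 + 10 + 10 + 10 + 4 → MMCLXXXIV (Roman numeral)
MMCLXXXIV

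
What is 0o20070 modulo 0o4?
Convert 0o20070 (octal) → 2×4096 + 7×8 = 8248 (decimal)
Convert 0o4 (octal) → 4 (decimal)
Compute 8248 mod 4 = 0
0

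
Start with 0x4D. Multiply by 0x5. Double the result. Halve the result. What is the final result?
Convert 0x4D (hexadecimal) → 4×16 + 13 = 77 (decimal)
Start: 77
Convert 0x5 (hexadecimal) → 5 (decimal)
77 × 5 = 385
385 × 2 = 770
770 ÷ 2 = 385
385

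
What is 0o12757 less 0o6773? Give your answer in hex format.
Convert 0o12757 (octal) → 1×4096 + 2×512 + 7×64 + 5×8 + 7 = 5615 (decimal)
Convert 0o6773 (octal) → 6×512 + 7×64 + 7×8 + 3 = 3579 (decimal)
Compute 5615 - 3579 = 2036
Convert 2036 (decimal) → 2036 = 7×256 + 15×16 + 4 → 0x7F4 (hexadecimal)
0x7F4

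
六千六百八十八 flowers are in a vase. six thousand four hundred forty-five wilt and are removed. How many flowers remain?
Convert 六千六百八十八 (Chinese numeral) → 6×1000 + 6×100 + 8×10 + 8 = 6688 (decimal)
Convert six thousand four hundred forty-five (English words) → 6×1000 + 4×100 + 45 = 6445 (decimal)
Compute 6688 - 6445 = 243
243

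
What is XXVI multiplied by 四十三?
Convert XXVI (Roman numeral) → 10 + 10 + 5 + 1 = 26 (decimal)
Convert 四十三 (Chinese numeral) → 4×10 + 3 = 43 (decimal)
Compute 26 × 43 = 1118
1118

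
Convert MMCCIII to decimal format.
Convert MMCCIII (Roman numeral) → 1000 + 1000 + 100 + 100 + 1 + 1 + 1 = 2203 (decimal)
2203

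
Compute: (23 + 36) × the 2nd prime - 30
Convert the 2nd prime (prime index) → 3 (decimal)
Expression in decimal: (23 + 36) × 3 - 30
Parentheses first: 23 + 36 = 59
Multiply: 59 × 3 = 177
Subtract: 177 - 30 = 147
147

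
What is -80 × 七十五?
Convert 七十五 (Chinese numeral) → 7×10 + 5 = 75 (decimal)
Compute -80 × 75 = -6000
-6000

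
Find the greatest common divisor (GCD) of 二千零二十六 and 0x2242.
Convert 二千零二十六 (Chinese numeral) → 2×1000 + 2×10 + 6 = 2026 (decimal)
Convert 0x2242 (hexadecimal) → 2×4096 + 2×256 + 4×16 + 2 = 8770 (decimal)
Compute gcd(2026, 8770) = 2
2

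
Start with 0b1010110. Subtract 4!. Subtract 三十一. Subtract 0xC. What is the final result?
Convert 0b1010110 (binary) → 64 + 16 + 4 + 2 = 86 (decimal)
Start: 86
Convert 4! (factorial) → 24 (decimal)
86 - 24 = 62
Convert 三十一 (Chinese numeral) → 3×10 + 1 = 31 (decimal)
62 - 31 = 31
Convert 0xC (hexadecimal) → 12 (decimal)
31 - 12 = 19
19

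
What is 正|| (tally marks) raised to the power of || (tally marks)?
Convert 正|| (tally marks) → 5 + 2 = 7 (decimal)
Convert || (tally marks) → 2 (decimal)
Compute 7 ^ 2 = 49
49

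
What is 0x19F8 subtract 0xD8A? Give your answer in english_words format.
Convert 0x19F8 (hexadecimal) → 1×4096 + 9×256 + 15×16 + 8 = 6648 (decimal)
Convert 0xD8A (hexadecimal) → 13×256 + 8×16 + 10 = 3466 (decimal)
Compute 6648 - 3466 = 3182
Convert 3182 (decimal) → 3182 = 3×1000 + 1×100 + 82 → three thousand one hundred eighty-two (English words)
three thousand one hundred eighty-two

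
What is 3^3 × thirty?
Convert 3^3 (power) → 27 (decimal)
Convert thirty (English words) → 30 (decimal)
Compute 27 × 30 = 810
810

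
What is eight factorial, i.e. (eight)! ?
Convert eight (English words) → 8 (decimal)
Compute 8! = 40320
40320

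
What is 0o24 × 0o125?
Convert 0o24 (octal) → 2×8 + 4 = 20 (decimal)
Convert 0o125 (octal) → 1×64 + 2×8 + 5 = 85 (decimal)
Compute 20 × 85 = 1700
1700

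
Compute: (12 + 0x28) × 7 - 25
Convert 0x28 (hexadecimal) → 2×16 + 8 = 40 (decimal)
Expression in decimal: (12 + 40) × 7 - 25
Parentheses first: 12 + 40 = 52
Multiply: 52 × 7 = 364
Subtract: 364 - 25 = 339
339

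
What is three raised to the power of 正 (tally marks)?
Convert three (English words) → 3 (decimal)
Convert 正 (tally marks) → 5 (decimal)
Compute 3 ^ 5 = 243
243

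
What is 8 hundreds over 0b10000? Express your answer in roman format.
Convert 8 hundreds (place-value notation) → 8×100 = 800 (decimal)
Convert 0b10000 (binary) → 16 (decimal)
Compute 800 ÷ 16 = 50
Convert 50 (decimal) → L (Roman numeral)
L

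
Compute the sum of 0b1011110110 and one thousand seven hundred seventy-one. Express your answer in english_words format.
Convert 0b1011110110 (binary) → 512 + 128 + 64 + 32 + 16 + 4 + 2 = 758 (decimal)
Convert one thousand seven hundred seventy-one (English words) → 1×1000 + 7×100 + 71 = 1771 (decimal)
Compute 758 + 1771 = 2529
Convert 2529 (decimal) → 2529 = 2×1000 + 5×100 + 29 → two thousand five hundred twenty-nine (English words)
two thousand five hundred twenty-nine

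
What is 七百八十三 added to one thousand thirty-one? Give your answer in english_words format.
Convert 七百八十三 (Chinese numeral) → 7×100 + 8×10 + 3 = 783 (decimal)
Convert one thousand thirty-one (English words) → 1×1000 + 31 = 1031 (decimal)
Compute 783 + 1031 = 1814
Convert 1814 (decimal) → 1814 = 1×1000 + 8×100 + 14 → one thousand eight hundred fourteen (English words)
one thousand eight hundred fourteen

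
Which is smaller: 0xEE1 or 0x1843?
Convert 0xEE1 (hexadecimal) → 14×256 + 14×16 + 1 = 3809 (decimal)
Convert 0x1843 (hexadecimal) → 1×4096 + 8×256 + 4×16 + 3 = 6211 (decimal)
Compare 3809 vs 6211: smaller = 3809
3809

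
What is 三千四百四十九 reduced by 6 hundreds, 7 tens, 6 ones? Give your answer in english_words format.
Convert 三千四百四十九 (Chinese numeral) → 3×1000 + 4×100 + 4×10 + 9 = 3449 (decimal)
Convert 6 hundreds, 7 tens, 6 ones (place-value notation) → 6×100 + 7×10 + 6 = 676 (decimal)
Compute 3449 - 676 = 2773
Convert 2773 (decimal) → 2773 = 2×1000 + 7×100 + 73 → two thousand seven hundred seventy-three (English words)
two thousand seven hundred seventy-three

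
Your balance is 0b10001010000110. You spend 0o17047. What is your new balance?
Convert 0b10001010000110 (binary) → 8192 + 512 + 128 + 4 + 2 = 8838 (decimal)
Convert 0o17047 (octal) → 1×4096 + 7×512 + 4×8 + 7 = 7719 (decimal)
Compute 8838 - 7719 = 1119
1119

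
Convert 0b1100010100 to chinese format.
Convert 0b1100010100 (binary) → 512 + 256 + 16 + 4 = 788 (decimal)
Convert 788 (decimal) → 788 = 7×100 + 8×10 + 8 → 七百八十八 (Chinese numeral)
七百八十八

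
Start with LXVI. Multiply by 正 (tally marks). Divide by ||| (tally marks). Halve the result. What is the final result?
Convert LXVI (Roman numeral) → 50 + 10 + 5 + 1 = 66 (decimal)
Start: 66
Convert 正 (tally marks) → 5 (decimal)
66 × 5 = 330
Convert ||| (tally marks) → 3 (decimal)
330 ÷ 3 = 110
110 ÷ 2 = 55
55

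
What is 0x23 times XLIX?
Convert 0x23 (hexadecimal) → 2×16 + 3 = 35 (decimal)
Convert XLIX (Roman numeral) → 40 + 9 = 49 (decimal)
Compute 35 × 49 = 1715
1715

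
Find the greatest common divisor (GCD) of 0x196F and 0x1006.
Convert 0x196F (hexadecimal) → 1×4096 + 9×256 + 6×16 + 15 = 6511 (decimal)
Convert 0x1006 (hexadecimal) → 1×4096 + 6 = 4102 (decimal)
Compute gcd(6511, 4102) = 1
1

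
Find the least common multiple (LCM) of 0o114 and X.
Convert 0o114 (octal) → 1×64 + 1×8 + 4 = 76 (decimal)
Convert X (Roman numeral) → 10 (decimal)
Compute lcm(76, 10) = 380
380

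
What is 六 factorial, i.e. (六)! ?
Convert 六 (Chinese numeral) → 6 (decimal)
Compute 6! = 720
720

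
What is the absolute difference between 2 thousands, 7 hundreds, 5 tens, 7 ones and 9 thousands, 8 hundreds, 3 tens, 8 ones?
Convert 2 thousands, 7 hundreds, 5 tens, 7 ones (place-value notation) → 2×1000 + 7×100 + 5×10 + 7 = 2757 (decimal)
Convert 9 thousands, 8 hundreds, 3 tens, 8 ones (place-value notation) → 9×1000 + 8×100 + 3×10 + 8 = 9838 (decimal)
Compute |2757 - 9838| = 7081
7081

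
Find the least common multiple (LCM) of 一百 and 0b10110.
Convert 一百 (Chinese numeral) → 1×100 = 100 (decimal)
Convert 0b10110 (binary) → 16 + 4 + 2 = 22 (decimal)
Compute lcm(100, 22) = 1100
1100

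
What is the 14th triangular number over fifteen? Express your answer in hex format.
Convert the 14th triangular number (triangular index) → 14×15/2 = 105 (decimal)
Convert fifteen (English words) → 15 (decimal)
Compute 105 ÷ 15 = 7
Convert 7 (decimal) → 0x7 (hexadecimal)
0x7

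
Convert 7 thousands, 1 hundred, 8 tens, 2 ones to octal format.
Convert 7 thousands, 1 hundred, 8 tens, 2 ones (place-value notation) → 7×1000 + 1×100 + 8×10 + 2 = 7182 (decimal)
Convert 7182 (decimal) → 7182 = 1×4096 + 6×512 + 1×8 + 6 → 0o16016 (octal)
0o16016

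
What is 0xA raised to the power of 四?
Convert 0xA (hexadecimal) → 10 (decimal)
Convert 四 (Chinese numeral) → 4 (decimal)
Compute 10 ^ 4 = 10000
10000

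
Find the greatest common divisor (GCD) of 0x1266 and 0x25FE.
Convert 0x1266 (hexadecimal) → 1×4096 + 2×256 + 6×16 + 6 = 4710 (decimal)
Convert 0x25FE (hexadecimal) → 2×4096 + 5×256 + 15×16 + 14 = 9726 (decimal)
Compute gcd(4710, 9726) = 6
6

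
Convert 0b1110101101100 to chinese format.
Convert 0b1110101101100 (binary) → 4096 + 2048 + 1024 + 256 + 64 + 32 + 8 + 4 = 7532 (decimal)
Convert 7532 (decimal) → 7532 = 7×1000 + 5×100 + 3×10 + 2 → 七千五百三十二 (Chinese numeral)
七千五百三十二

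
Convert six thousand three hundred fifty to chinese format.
Convert six thousand three hundred fifty (English words) → 6×1000 + 3×100 + 50 = 6350 (decimal)
Convert 6350 (decimal) → 6350 = 6×1000 + 3×100 + 5×10 → 六千三百五十 (Chinese numeral)
六千三百五十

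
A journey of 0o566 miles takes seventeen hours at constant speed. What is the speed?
Convert 0o566 (octal) → 5×64 + 6×8 + 6 = 374 (decimal)
Convert seventeen (English words) → 17 (decimal)
Compute 374 ÷ 17 = 22
22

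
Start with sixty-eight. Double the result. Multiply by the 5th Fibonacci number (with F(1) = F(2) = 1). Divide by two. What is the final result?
Convert sixty-eight (English words) → 68 (decimal)
Start: 68
68 × 2 = 136
Convert the 5th Fibonacci number (with F(1) = F(2) = 1) (Fibonacci index) → 1, 1, 2, 3, 5 → 5 (decimal)
136 × 5 = 680
Convert two (English words) → 2 (decimal)
680 ÷ 2 = 340
340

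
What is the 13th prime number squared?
The 13th prime number = 41
Compute 41² = 41 × 41 = 1681
1681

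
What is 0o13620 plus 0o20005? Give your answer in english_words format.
Convert 0o13620 (octal) → 1×4096 + 3×512 + 6×64 + 2×8 = 6032 (decimal)
Convert 0o20005 (octal) → 2×4096 + 5 = 8197 (decimal)
Compute 6032 + 8197 = 14229
Convert 14229 (decimal) → 14229 = 14×1000 + 2×100 + 29 → fourteen thousand two hundred twenty-nine (English words)
fourteen thousand two hundred twenty-nine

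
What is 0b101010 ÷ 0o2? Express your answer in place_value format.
Convert 0b101010 (binary) → 32 + 8 + 2 = 42 (decimal)
Convert 0o2 (octal) → 2 (decimal)
Compute 42 ÷ 2 = 21
Convert 21 (decimal) → 21 = 2×10 + 1 → 2 tens, 1 one (place-value notation)
2 tens, 1 one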